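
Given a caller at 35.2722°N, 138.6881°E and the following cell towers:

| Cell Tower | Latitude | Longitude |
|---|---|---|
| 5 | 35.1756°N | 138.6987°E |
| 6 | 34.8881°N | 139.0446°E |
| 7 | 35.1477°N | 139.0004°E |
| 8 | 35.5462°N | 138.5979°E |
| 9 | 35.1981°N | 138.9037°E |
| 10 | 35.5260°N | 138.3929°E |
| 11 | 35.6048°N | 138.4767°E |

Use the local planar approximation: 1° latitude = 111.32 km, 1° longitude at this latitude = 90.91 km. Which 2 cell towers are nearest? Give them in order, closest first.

5, 9

Distances from 35.2722°N, 138.6881°E:
5: √((-0.0966·111.32)² + (0.0106·90.91)²) = √(115.638020 + 0.928614) = 10.7966 km
6: √((-0.3841·111.32)² + (0.3565·90.91)²) = √(1828.247590 + 1050.370181) = 53.6528 km
7: √((-0.1245·111.32)² + (0.3123·90.91)²) = √(192.081305 + 806.059840) = 31.5934 km
8: √((0.2740·111.32)² + (-0.0902·90.91)²) = √(930.352483 + 67.241345) = 31.5847 km
9: √((-0.0741·111.32)² + (0.2156·90.91)²) = √(68.042899 + 384.167683) = 21.2652 km
10: √((0.2538·111.32)² + (-0.2952·90.91)²) = √(798.232913 + 720.204817) = 38.9671 km
11: √((0.3326·111.32)² + (-0.2114·90.91)²) = √(1370.852995 + 369.345899) = 41.7157 km
Sorted: 5 (10.7966 km) < 9 (21.2652 km) < 8 (31.5847 km) < 7 (31.5934 km) < …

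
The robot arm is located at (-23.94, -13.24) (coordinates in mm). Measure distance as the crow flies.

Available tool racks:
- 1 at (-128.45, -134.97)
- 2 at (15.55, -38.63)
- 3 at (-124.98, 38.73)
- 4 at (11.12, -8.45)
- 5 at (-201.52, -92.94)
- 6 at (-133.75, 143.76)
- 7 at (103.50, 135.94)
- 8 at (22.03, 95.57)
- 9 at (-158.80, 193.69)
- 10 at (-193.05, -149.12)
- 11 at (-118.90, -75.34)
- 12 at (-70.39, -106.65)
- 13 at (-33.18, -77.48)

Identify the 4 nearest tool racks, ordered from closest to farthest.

4, 2, 13, 12

Distances from (-23.94, -13.24):
1: 160.44 mm
2: 46.95 mm
3: 113.62 mm
4: 35.39 mm
5: 194.65 mm
6: 191.59 mm
7: 196.20 mm
8: 118.12 mm
9: 247.00 mm
10: 216.94 mm
11: 113.46 mm
12: 104.32 mm
13: 64.90 mm
Sorted: 4 (35.39 mm) < 2 (46.95 mm) < 13 (64.90 mm) < 12 (104.32 mm) < 11 (113.46 mm) < 3 (113.62 mm) < …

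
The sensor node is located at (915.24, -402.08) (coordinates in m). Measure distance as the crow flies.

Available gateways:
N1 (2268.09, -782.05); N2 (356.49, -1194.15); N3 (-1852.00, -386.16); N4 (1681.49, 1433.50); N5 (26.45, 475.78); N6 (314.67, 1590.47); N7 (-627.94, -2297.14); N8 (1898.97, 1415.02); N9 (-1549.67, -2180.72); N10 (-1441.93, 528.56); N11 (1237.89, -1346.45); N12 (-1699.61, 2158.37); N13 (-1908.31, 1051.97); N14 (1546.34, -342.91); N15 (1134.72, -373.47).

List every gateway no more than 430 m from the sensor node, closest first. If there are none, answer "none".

Distances from (915.24, -402.08):
N1: √((1352.85)² + (-379.97)²) = √(1830203.1225 + 144377.2009) = 1405.20 m
N2: √((-558.75)² + (-792.07)²) = √(312201.5625 + 627374.8849) = 969.32 m
N3: √((-2767.24)² + (15.92)²) = √(7657617.2176 + 253.4464) = 2767.29 m
N4: √((766.25)² + (1835.58)²) = √(587139.0625 + 3369353.9364) = 1989.09 m
N5: √((-888.79)² + (877.86)²) = √(789947.6641 + 770638.1796) = 1249.23 m
N6: √((-600.57)² + (1992.55)²) = √(360684.3249 + 3970255.5025) = 2081.09 m
N7: √((-1543.18)² + (-1895.06)²) = √(2381404.5124 + 3591252.4036) = 2443.90 m
N8: √((983.73)² + (1817.10)²) = √(967724.7129 + 3301852.4100) = 2066.30 m
N9: √((-2464.91)² + (-1778.64)²) = √(6075781.3081 + 3163560.2496) = 3039.63 m
N10: √((-2357.17)² + (930.64)²) = √(5556250.4089 + 866090.8096) = 2534.23 m
N11: √((322.65)² + (-944.37)²) = √(104103.0225 + 891834.6969) = 997.97 m
N12: √((-2614.85)² + (2560.45)²) = √(6837440.5225 + 6555904.2025) = 3659.69 m
N13: √((-2823.55)² + (1454.05)²) = √(7972434.6025 + 2114261.4025) = 3175.96 m
N14: √((631.10)² + (59.17)²) = √(398287.2100 + 3501.0889) = 633.87 m
N15: √((219.48)² + (28.61)²) = √(48171.4704 + 818.5321) = 221.34 m
Threshold 430 m: N15 (221.34 m) is within range.

N15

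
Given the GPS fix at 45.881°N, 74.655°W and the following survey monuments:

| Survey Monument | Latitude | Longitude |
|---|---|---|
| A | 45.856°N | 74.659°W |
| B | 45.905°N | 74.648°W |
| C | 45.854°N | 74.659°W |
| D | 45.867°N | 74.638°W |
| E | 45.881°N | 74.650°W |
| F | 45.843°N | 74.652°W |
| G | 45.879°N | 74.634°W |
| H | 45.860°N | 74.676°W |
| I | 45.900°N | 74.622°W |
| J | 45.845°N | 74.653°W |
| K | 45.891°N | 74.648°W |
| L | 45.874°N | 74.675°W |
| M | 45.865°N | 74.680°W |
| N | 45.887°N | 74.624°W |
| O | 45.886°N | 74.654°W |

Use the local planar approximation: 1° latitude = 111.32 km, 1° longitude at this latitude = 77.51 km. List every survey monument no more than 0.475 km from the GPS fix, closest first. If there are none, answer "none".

E

Distances from 45.881°N, 74.655°W:
A: √((-0.025·111.32)² + (-0.004·77.51)²) = √(7.74509 + 0.09612) = 2.800 km
B: √((0.024·111.32)² + (0.007·77.51)²) = √(7.13787 + 0.29438) = 2.726 km
C: √((-0.027·111.32)² + (-0.004·77.51)²) = √(9.03387 + 0.09612) = 3.022 km
D: √((-0.014·111.32)² + (0.017·77.51)²) = √(2.42886 + 1.73625) = 2.041 km
E: √((0.000·111.32)² + (0.005·77.51)²) = √(0.00000 + 0.15020) = 0.388 km
F: √((-0.038·111.32)² + (0.003·77.51)²) = √(17.89425 + 0.05407) = 4.237 km
G: √((-0.002·111.32)² + (0.021·77.51)²) = √(0.04957 + 2.64944) = 1.643 km
H: √((-0.021·111.32)² + (-0.021·77.51)²) = √(5.46493 + 2.64944) = 2.849 km
I: √((0.019·111.32)² + (0.033·77.51)²) = √(4.47356 + 6.54249) = 3.319 km
J: √((-0.036·111.32)² + (0.002·77.51)²) = √(16.06022 + 0.02403) = 4.011 km
K: √((0.010·111.32)² + (0.007·77.51)²) = √(1.23921 + 0.29438) = 1.238 km
L: √((-0.007·111.32)² + (-0.020·77.51)²) = √(0.60721 + 2.40312) = 1.735 km
M: √((-0.016·111.32)² + (-0.025·77.51)²) = √(3.17239 + 3.75488) = 2.632 km
N: √((0.006·111.32)² + (0.031·77.51)²) = √(0.44612 + 5.77350) = 2.494 km
O: √((0.005·111.32)² + (0.001·77.51)²) = √(0.30980 + 0.00601) = 0.562 km
Threshold 0.475 km: E (0.388 km) is within range.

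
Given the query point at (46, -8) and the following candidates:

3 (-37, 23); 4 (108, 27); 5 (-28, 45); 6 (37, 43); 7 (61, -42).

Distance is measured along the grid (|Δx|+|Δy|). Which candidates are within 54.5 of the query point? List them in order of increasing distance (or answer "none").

Distances from (46, -8):
3: 114
4: 97
5: 127
6: 60
7: 49
Threshold 54.5: 7 (49) is within range.

7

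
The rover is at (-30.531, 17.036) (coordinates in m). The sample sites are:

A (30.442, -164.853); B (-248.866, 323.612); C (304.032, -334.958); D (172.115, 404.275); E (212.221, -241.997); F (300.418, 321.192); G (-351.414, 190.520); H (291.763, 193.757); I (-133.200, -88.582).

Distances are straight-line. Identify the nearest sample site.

Distances from (-30.531, 17.036):
A: 191.837 m
B: 376.376 m
C: 485.626 m
D: 437.058 m
E: 355.002 m
F: 449.486 m
G: 364.777 m
H: 367.565 m
I: 147.296 m
Minimum: I at 147.296 m.

I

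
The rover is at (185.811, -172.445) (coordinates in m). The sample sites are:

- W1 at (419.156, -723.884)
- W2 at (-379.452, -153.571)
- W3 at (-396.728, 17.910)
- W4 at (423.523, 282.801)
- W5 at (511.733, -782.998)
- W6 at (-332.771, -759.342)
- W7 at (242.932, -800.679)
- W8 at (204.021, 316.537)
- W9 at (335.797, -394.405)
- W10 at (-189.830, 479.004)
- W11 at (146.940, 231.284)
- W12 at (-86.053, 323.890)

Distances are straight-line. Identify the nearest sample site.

Distances from (185.811, -172.445):
W1: √((233.345)² + (-551.439)²) = √(54449.88902 + 304084.97072) = 598.778 m
W2: √((-565.263)² + (18.874)²) = √(319522.25917 + 356.22788) = 565.578 m
W3: √((-582.539)² + (190.355)²) = √(339351.68652 + 36235.02602) = 612.851 m
W4: √((237.712)² + (455.246)²) = √(56506.99494 + 207248.92052) = 513.572 m
W5: √((325.922)² + (-610.553)²) = √(106225.15008 + 372774.96581) = 692.098 m
W6: √((-518.582)² + (-586.897)²) = √(268927.29072 + 344448.08861) = 783.183 m
W7: √((57.121)² + (-628.234)²) = √(3262.80864 + 394677.95876) = 630.825 m
W8: √((18.210)² + (488.982)²) = √(331.60410 + 239103.39632) = 489.321 m
W9: √((149.986)² + (-221.960)²) = √(22495.80020 + 49266.24160) = 267.884 m
W10: √((-375.641)² + (651.449)²) = √(141106.16088 + 424385.79960) = 751.992 m
W11: √((-38.871)² + (403.729)²) = √(1510.95464 + 162997.10544) = 405.596 m
W12: √((-271.864)² + (496.335)²) = √(73910.03450 + 246348.43222) = 565.914 m
Minimum: W9 at 267.884 m.

W9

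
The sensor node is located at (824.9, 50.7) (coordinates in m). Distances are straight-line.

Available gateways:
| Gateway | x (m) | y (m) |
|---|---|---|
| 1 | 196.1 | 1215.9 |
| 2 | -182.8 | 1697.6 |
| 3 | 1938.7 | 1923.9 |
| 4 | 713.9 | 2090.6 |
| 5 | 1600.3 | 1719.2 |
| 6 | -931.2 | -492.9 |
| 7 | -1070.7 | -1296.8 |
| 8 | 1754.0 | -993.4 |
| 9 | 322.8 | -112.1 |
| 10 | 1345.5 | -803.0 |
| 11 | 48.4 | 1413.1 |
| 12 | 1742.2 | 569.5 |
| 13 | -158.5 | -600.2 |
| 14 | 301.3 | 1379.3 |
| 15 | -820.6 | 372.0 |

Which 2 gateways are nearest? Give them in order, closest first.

Distances from (824.9, 50.7):
1: √((-628.8)² + (1165.2)²) = √(395389.440 + 1357691.040) = 1324.0 m
2: √((-1007.7)² + (1646.9)²) = √(1015459.290 + 2712279.610) = 1930.7 m
3: √((1113.8)² + (1873.2)²) = √(1240550.440 + 3508878.240) = 2179.3 m
4: √((-111.0)² + (2039.9)²) = √(12321.000 + 4161192.010) = 2042.9 m
5: √((775.4)² + (1668.5)²) = √(601245.160 + 2783892.250) = 1839.9 m
6: √((-1756.1)² + (-543.6)²) = √(3083887.210 + 295500.960) = 1838.3 m
7: √((-1895.6)² + (-1347.5)²) = √(3593299.360 + 1815756.250) = 2325.7 m
8: √((929.1)² + (-1044.1)²) = √(863226.810 + 1090144.810) = 1397.6 m
9: √((-502.1)² + (-162.8)²) = √(252104.410 + 26503.840) = 527.8 m
10: √((520.6)² + (-853.7)²) = √(271024.360 + 728803.690) = 999.9 m
11: √((-776.5)² + (1362.4)²) = √(602952.250 + 1856133.760) = 1568.1 m
12: √((917.3)² + (518.8)²) = √(841439.290 + 269153.440) = 1053.8 m
13: √((-983.4)² + (-650.9)²) = √(967075.560 + 423670.810) = 1179.3 m
14: √((-523.6)² + (1328.6)²) = √(274156.960 + 1765177.960) = 1428.1 m
15: √((-1645.5)² + (321.3)²) = √(2707670.250 + 103233.690) = 1676.6 m
Sorted: 9 (527.8 m) < 10 (999.9 m) < 12 (1053.8 m) < 13 (1179.3 m) < …

9, 10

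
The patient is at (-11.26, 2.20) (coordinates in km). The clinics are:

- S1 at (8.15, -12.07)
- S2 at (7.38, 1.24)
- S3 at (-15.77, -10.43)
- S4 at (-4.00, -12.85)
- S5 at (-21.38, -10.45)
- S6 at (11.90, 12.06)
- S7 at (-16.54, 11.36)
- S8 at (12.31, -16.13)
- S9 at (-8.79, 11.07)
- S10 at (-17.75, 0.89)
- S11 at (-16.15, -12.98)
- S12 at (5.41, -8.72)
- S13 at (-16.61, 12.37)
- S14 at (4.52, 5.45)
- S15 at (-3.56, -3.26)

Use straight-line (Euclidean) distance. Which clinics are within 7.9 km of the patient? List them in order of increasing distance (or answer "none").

Distances from (-11.26, 2.20):
S1: √((19.41)² + (-14.27)²) = √(376.7481 + 203.6329) = 24.09 km
S2: √((18.64)² + (-0.96)²) = √(347.4496 + 0.9216) = 18.66 km
S3: √((-4.51)² + (-12.63)²) = √(20.3401 + 159.5169) = 13.41 km
S4: √((7.26)² + (-15.05)²) = √(52.7076 + 226.5025) = 16.71 km
S5: √((-10.12)² + (-12.65)²) = √(102.4144 + 160.0225) = 16.20 km
S6: √((23.16)² + (9.86)²) = √(536.3856 + 97.2196) = 25.17 km
S7: √((-5.28)² + (9.16)²) = √(27.8784 + 83.9056) = 10.57 km
S8: √((23.57)² + (-18.33)²) = √(555.5449 + 335.9889) = 29.86 km
S9: √((2.47)² + (8.87)²) = √(6.1009 + 78.6769) = 9.21 km
S10: √((-6.49)² + (-1.31)²) = √(42.1201 + 1.7161) = 6.62 km
S11: √((-4.89)² + (-15.18)²) = √(23.9121 + 230.4324) = 15.95 km
S12: √((16.67)² + (-10.92)²) = √(277.8889 + 119.2464) = 19.93 km
S13: √((-5.35)² + (10.17)²) = √(28.6225 + 103.4289) = 11.49 km
S14: √((15.78)² + (3.25)²) = √(249.0084 + 10.5625) = 16.11 km
S15: √((7.70)² + (-5.46)²) = √(59.2900 + 29.8116) = 9.44 km
Threshold 7.9 km: S10 (6.62 km) is within range.

S10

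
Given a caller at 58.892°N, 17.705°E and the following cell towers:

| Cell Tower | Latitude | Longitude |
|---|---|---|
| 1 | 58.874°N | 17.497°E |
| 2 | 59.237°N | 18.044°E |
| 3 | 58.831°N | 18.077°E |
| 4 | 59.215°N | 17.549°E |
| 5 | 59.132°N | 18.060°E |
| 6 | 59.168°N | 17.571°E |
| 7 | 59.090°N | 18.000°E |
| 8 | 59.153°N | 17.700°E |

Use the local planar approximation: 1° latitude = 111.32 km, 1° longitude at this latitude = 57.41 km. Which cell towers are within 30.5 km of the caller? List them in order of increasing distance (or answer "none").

1, 3, 7, 8

Distances from 58.892°N, 17.705°E:
1: 12.108 km
2: 43.055 km
3: 22.410 km
4: 37.055 km
5: 33.603 km
6: 31.673 km
7: 27.797 km
8: 29.056 km
Threshold 30.5 km: 1 (12.108 km), 3 (22.410 km), 7 (27.797 km), 8 (29.056 km) are within range.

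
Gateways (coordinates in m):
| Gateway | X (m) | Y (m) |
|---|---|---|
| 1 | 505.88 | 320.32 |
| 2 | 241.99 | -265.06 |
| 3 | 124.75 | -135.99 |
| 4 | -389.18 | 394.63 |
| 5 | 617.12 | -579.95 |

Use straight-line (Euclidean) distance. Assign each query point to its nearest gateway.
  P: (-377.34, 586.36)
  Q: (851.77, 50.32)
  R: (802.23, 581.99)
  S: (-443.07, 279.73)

P→4; Q→1; R→1; S→4

P at (-377.34, 586.36):
  1: 922.42 m
  2: 1052.85 m
  3: 879.71 m
  4: 192.10 m
  5: 1532.72 m
  → nearest: 4 (192.10 m)
Q at (851.77, 50.32):
  1: 438.79 m
  2: 686.51 m
  3: 750.51 m
  4: 1287.83 m
  5: 672.53 m
  → nearest: 1 (438.79 m)
R at (802.23, 581.99):
  1: 395.34 m
  2: 1015.56 m
  3: 987.15 m
  4: 1206.05 m
  5: 1176.59 m
  → nearest: 1 (395.34 m)
S at (-443.07, 279.73):
  1: 949.82 m
  2: 875.27 m
  3: 703.73 m
  4: 126.91 m
  5: 1364.94 m
  → nearest: 4 (126.91 m)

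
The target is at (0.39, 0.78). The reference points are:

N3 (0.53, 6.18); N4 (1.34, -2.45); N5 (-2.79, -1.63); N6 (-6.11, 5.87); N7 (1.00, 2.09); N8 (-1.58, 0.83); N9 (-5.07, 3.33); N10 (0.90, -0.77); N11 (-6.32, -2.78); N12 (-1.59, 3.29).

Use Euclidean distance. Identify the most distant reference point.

Distances from (0.39, 0.78):
N3: 5.40
N4: 3.37
N5: 3.99
N6: 8.26
N7: 1.45
N8: 1.97
N9: 6.03
N10: 1.63
N11: 7.60
N12: 3.20
Maximum: N6 at 8.26.

N6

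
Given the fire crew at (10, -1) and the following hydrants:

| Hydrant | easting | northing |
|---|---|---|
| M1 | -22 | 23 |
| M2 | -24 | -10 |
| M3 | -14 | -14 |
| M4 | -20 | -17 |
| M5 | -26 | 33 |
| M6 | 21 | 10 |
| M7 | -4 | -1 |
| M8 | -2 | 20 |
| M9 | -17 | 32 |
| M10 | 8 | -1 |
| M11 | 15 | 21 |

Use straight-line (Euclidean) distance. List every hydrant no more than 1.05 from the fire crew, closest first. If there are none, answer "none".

Distances from (10, -1):
M1: √((-32)² + (24)²) = √(1024.000 + 576.000) = 40.0
M2: √((-34)² + (-9)²) = √(1156.000 + 81.000) = 35.2
M3: √((-24)² + (-13)²) = √(576.000 + 169.000) = 27.3
M4: √((-30)² + (-16)²) = √(900.000 + 256.000) = 34.0
M5: √((-36)² + (34)²) = √(1296.000 + 1156.000) = 49.5
M6: √((11)² + (11)²) = √(121.000 + 121.000) = 15.6
M7: √((-14)² + (0)²) = √(196.000 + 0.000) = 14.0
M8: √((-12)² + (21)²) = √(144.000 + 441.000) = 24.2
M9: √((-27)² + (33)²) = √(729.000 + 1089.000) = 42.6
M10: √((-2)² + (0)²) = √(4.000 + 0.000) = 2.0
M11: √((5)² + (22)²) = √(25.000 + 484.000) = 22.6
Threshold 1.05: none within range.

none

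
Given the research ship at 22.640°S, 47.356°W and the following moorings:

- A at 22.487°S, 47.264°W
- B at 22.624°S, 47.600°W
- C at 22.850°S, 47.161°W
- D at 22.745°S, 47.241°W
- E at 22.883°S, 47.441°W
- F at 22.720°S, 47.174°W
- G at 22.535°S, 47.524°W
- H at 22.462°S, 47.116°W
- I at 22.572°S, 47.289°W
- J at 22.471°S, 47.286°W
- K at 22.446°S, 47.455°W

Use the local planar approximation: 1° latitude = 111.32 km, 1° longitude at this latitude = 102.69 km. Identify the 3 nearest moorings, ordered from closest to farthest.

I, D, A

Distances from 22.640°S, 47.356°W:
A: 19.477 km
B: 25.120 km
C: 30.781 km
D: 16.616 km
E: 28.424 km
F: 20.703 km
G: 20.839 km
H: 31.623 km
I: 10.229 km
J: 20.140 km
K: 23.869 km
Sorted: I (10.229 km) < D (16.616 km) < A (19.477 km) < J (20.140 km) < F (20.703 km) < …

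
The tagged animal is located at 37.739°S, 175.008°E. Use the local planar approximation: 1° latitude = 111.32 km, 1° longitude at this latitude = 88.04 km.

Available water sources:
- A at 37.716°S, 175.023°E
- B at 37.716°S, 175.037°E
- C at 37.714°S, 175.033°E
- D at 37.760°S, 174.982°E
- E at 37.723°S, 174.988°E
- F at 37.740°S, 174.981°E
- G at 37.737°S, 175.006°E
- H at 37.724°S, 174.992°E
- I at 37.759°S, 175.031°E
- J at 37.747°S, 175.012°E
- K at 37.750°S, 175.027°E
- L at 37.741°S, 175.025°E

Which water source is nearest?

Distances from 37.739°S, 175.008°E:
A: 2.881 km
B: 3.616 km
C: 3.548 km
D: 3.272 km
E: 2.505 km
F: 2.380 km
G: 0.284 km
H: 2.185 km
I: 3.010 km
J: 0.958 km
K: 2.073 km
L: 1.513 km
Minimum: G at 0.284 km.

G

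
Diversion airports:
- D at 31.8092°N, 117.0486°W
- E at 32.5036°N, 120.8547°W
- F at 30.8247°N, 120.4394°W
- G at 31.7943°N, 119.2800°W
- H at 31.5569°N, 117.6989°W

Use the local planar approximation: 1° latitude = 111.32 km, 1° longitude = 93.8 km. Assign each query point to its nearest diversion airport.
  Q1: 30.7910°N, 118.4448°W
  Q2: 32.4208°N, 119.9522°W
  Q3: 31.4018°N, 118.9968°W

Q1 at 30.7910°N, 118.4448°W:
  D: 173.2015 km
  E: 295.7095 km
  F: 187.1311 km
  G: 136.4240 km
  H: 110.2925 km
  → nearest: H (110.2925 km)
Q2 at 32.4208°N, 119.9522°W:
  D: 280.7384 km
  E: 85.1548 km
  F: 183.4608 km
  G: 94.0188 km
  H: 232.2098 km
  → nearest: E (85.1548 km)
Q3 at 31.4018°N, 118.9968°W:
  D: 188.2847 km
  E: 213.1056 km
  F: 149.7916 km
  G: 51.1345 km
  H: 122.9612 km
  → nearest: G (51.1345 km)

Q1→H; Q2→E; Q3→G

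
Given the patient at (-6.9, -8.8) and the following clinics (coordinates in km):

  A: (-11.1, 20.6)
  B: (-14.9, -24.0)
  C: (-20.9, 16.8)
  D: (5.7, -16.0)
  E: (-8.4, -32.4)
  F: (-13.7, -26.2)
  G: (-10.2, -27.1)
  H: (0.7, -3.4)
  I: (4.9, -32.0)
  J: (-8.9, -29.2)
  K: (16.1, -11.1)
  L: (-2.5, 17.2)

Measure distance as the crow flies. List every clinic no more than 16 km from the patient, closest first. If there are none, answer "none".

Distances from (-6.9, -8.8):
A: 29.7 km
B: 17.2 km
C: 29.2 km
D: 14.5 km
E: 23.6 km
F: 18.7 km
G: 18.6 km
H: 9.3 km
I: 26.0 km
J: 20.5 km
K: 23.1 km
L: 26.4 km
Threshold 16 km: H (9.3 km), D (14.5 km) are within range.

H, D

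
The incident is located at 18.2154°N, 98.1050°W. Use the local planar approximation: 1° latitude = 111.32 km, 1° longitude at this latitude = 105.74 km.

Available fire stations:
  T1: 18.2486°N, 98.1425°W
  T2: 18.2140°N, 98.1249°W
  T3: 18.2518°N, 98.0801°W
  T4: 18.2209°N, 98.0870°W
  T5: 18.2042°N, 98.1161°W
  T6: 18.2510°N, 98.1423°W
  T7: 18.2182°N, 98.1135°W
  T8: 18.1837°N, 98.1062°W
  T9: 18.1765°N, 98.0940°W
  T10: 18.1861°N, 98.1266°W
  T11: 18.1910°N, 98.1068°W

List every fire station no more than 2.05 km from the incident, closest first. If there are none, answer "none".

T7, T5, T4

Distances from 18.2154°N, 98.1050°W:
T1: √((0.0332·111.32)² + (-0.0375·105.74)²) = √(13.659115 + 15.723208) = 5.4205 km
T2: √((-0.0014·111.32)² + (-0.0199·105.74)²) = √(0.024289 + 4.427767) = 2.1100 km
T3: √((0.0364·111.32)² + (0.0249·105.74)²) = √(16.419093 + 6.932299) = 4.8323 km
T4: √((0.0055·111.32)² + (0.0180·105.74)²) = √(0.374862 + 3.622627) = 1.9994 km
T5: √((-0.0112·111.32)² + (-0.0111·105.74)²) = √(1.554470 + 1.377605) = 1.7123 km
T6: √((0.0356·111.32)² + (-0.0373·105.74)²) = √(15.705306 + 15.555941) = 5.5912 km
T7: √((0.0028·111.32)² + (-0.0085·105.74)²) = √(0.097154 + 0.807823) = 0.9513 km
T8: √((-0.0317·111.32)² + (-0.0012·105.74)²) = √(12.452740 + 0.016101) = 3.5311 km
T9: √((-0.0389·111.32)² + (0.0110·105.74)²) = √(18.751914 + 1.352895) = 4.4838 km
T10: √((-0.0293·111.32)² + (-0.0216·105.74)²) = √(10.638530 + 5.216583) = 3.9818 km
T11: √((-0.0244·111.32)² + (-0.0018·105.74)²) = √(7.377786 + 0.036226) = 2.7229 km
Threshold 2.05 km: T7 (0.9513 km), T5 (1.7123 km), T4 (1.9994 km) are within range.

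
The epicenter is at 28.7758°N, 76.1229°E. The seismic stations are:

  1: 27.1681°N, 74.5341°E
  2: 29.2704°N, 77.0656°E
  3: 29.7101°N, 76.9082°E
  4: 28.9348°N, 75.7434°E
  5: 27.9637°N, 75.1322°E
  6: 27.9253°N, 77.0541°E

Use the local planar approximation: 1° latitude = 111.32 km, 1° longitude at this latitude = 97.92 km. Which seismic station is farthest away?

1

Distances from 28.7758°N, 76.1229°E:
1: √((-1.6077·111.32)² + (-1.5888·97.92)²) = √(32029.961663 + 24203.672725) = 237.1363 km
2: √((0.4946·111.32)² + (0.9427·97.92)²) = √(3031.479386 + 8520.985451) = 107.4824 km
3: √((0.9343·111.32)² + (0.7853·97.92)²) = √(10817.305447 + 5913.083401) = 129.3460 km
4: √((0.1590·111.32)² + (-0.3795·97.92)²) = √(313.285752 + 1380.913165) = 41.1606 km
5: √((-0.8121·111.32)² + (-0.9907·97.92)²) = √(8172.697346 + 9410.812823) = 132.6028 km
6: √((-0.8505·111.32)² + (0.9312·97.92)²) = √(8963.859303 + 8314.358455) = 131.4466 km
Maximum: 1 at 237.1363 km.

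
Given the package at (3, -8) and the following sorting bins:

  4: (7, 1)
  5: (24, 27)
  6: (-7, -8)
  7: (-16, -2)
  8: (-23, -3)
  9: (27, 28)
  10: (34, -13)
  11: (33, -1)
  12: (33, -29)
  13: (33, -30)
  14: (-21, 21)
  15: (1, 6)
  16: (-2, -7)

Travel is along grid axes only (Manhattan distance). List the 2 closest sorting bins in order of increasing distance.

16, 6

Distances from (3, -8):
4: |4| + |9| = 4 + 9 = 13
5: |21| + |35| = 21 + 35 = 56
6: |-10| + |0| = 10 + 0 = 10
7: |-19| + |6| = 19 + 6 = 25
8: |-26| + |5| = 26 + 5 = 31
9: |24| + |36| = 24 + 36 = 60
10: |31| + |-5| = 31 + 5 = 36
11: |30| + |7| = 30 + 7 = 37
12: |30| + |-21| = 30 + 21 = 51
13: |30| + |-22| = 30 + 22 = 52
14: |-24| + |29| = 24 + 29 = 53
15: |-2| + |14| = 2 + 14 = 16
16: |-5| + |1| = 5 + 1 = 6
Sorted: 16 (6) < 6 (10) < 4 (13) < 15 (16) < …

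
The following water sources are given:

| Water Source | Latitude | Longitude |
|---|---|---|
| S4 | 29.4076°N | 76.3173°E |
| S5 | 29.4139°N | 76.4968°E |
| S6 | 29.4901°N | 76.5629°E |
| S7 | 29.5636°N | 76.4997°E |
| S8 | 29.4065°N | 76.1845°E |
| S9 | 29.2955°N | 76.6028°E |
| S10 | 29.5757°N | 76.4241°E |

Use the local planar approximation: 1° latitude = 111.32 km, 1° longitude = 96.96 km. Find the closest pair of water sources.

S7 and S10

Pairwise distances:
S7–S10: √((0.0121·111.32)² + (-0.0756·96.96)²) = √(1.814334 + 53.731480) = 7.4529 km
S6–S7: √((0.0735·111.32)² + (-0.0632·96.96)²) = √(66.945451 + 37.550815) = 10.2223 km
S5–S6: √((0.0762·111.32)² + (0.0661·96.96)²) = √(71.954231 + 41.075999) = 10.6316 km
S4–S8: √((-0.0011·111.32)² + (-0.1328·96.96)²) = √(0.014994 + 165.798793) = 12.8769 km
S6–S10: √((0.0856·111.32)² + (-0.1388·96.96)²) = √(90.801689 + 181.119056) = 16.4900 km
S5–S7: √((0.1497·111.32)² + (0.0029·96.96)²) = √(277.709026 + 0.079064) = 16.6670 km
S5–S9: √((-0.1184·111.32)² + (0.1060·96.96)²) = √(173.719992 + 105.632351) = 16.7138 km
S4–S5: √((0.0063·111.32)² + (0.1795·96.96)²) = √(0.491844 + 302.910355) = 17.4184 km
S5–S10: √((0.1618·111.32)² + (-0.0727·96.96)²) = √(324.416870 + 49.688288) = 19.3418 km
S4–S10: √((0.1681·111.32)² + (0.1068·96.96)²) = √(350.172327 + 107.232818) = 21.3870 km
S6–S9: √((-0.1946·111.32)² + (0.0399·96.96)²) = √(469.280023 + 14.966871) = 22.0056 km
S4–S7: √((0.1560·111.32)² + (0.1824·96.96)²) = √(301.575177 + 312.777052) = 24.7861 km
S4–S6: √((0.0825·111.32)² + (0.2456·96.96)²) = √(84.344019 + 567.076877) = 25.5229 km
S8–S10: √((0.1692·111.32)² + (0.2396·96.96)²) = √(354.770184 + 539.707982) = 29.9078 km
S5–S8: √((-0.0074·111.32)² + (-0.3123·96.96)²) = √(0.678594 + 916.915221) = 30.2918 km
S4–S9: √((-0.1121·111.32)² + (0.2855·96.96)²) = √(155.724742 + 766.297553) = 30.3648 km
S7–S9: √((-0.2681·111.32)² + (0.1031·96.96)²) = √(890.717578 + 99.931532) = 31.4746 km
S7–S8: √((-0.1571·111.32)² + (-0.3152·96.96)²) = √(305.843155 + 934.023130) = 35.2117 km
S9–S10: √((0.2802·111.32)² + (-0.1787·96.96)²) = √(972.932380 + 300.216335) = 35.6812 km
S6–S8: √((-0.0836·111.32)² + (-0.3784·96.96)²) = √(86.608188 + 1346.131444) = 37.8515 km
S8–S9: √((-0.1110·111.32)² + (0.4183·96.96)²) = √(152.683587 + 1644.981215) = 42.3989 km
Closest pair: S7–S10 at 7.4529 km.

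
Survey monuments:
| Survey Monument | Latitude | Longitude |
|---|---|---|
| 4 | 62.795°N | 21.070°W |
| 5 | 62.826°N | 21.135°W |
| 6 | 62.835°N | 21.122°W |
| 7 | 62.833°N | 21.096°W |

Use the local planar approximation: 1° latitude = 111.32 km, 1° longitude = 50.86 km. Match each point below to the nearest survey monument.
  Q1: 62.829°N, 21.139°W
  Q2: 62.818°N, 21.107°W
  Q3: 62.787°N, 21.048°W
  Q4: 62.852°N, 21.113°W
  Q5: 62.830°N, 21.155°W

Q1 at 62.829°N, 21.139°W:
  4: √((-0.034·111.32)² + (0.069·50.86)²) = √(14.32532 + 12.31547) = 5.161 km
  5: √((-0.003·111.32)² + (0.004·50.86)²) = √(0.11153 + 0.04139) = 0.391 km
  6: √((0.006·111.32)² + (0.017·50.86)²) = √(0.44612 + 0.74757) = 1.093 km
  7: √((0.004·111.32)² + (0.043·50.86)²) = √(0.19827 + 4.78288) = 2.232 km
  → nearest: 5 (0.391 km)
Q2 at 62.818°N, 21.107°W:
  4: √((-0.023·111.32)² + (0.037·50.86)²) = √(6.55544 + 3.54125) = 3.178 km
  5: √((0.008·111.32)² + (-0.028·50.86)²) = √(0.79310 + 2.02800) = 1.680 km
  6: √((0.017·111.32)² + (-0.015·50.86)²) = √(3.58133 + 0.58202) = 2.040 km
  7: √((0.015·111.32)² + (0.011·50.86)²) = √(2.78823 + 0.31300) = 1.761 km
  → nearest: 5 (1.680 km)
Q3 at 62.787°N, 21.048°W:
  4: √((0.008·111.32)² + (-0.022·50.86)²) = √(0.79310 + 1.25198) = 1.430 km
  5: √((0.039·111.32)² + (-0.087·50.86)²) = √(18.84845 + 19.57903) = 6.199 km
  6: √((0.048·111.32)² + (-0.074·50.86)²) = √(28.55150 + 14.16499) = 6.536 km
  7: √((0.046·111.32)² + (-0.048·50.86)²) = √(26.22177 + 5.95985) = 5.673 km
  → nearest: 4 (1.430 km)
Q4 at 62.852°N, 21.113°W:
  4: √((-0.057·111.32)² + (0.043·50.86)²) = √(40.26207 + 4.78288) = 6.712 km
  5: √((-0.026·111.32)² + (-0.022·50.86)²) = √(8.37709 + 1.25198) = 3.103 km
  6: √((-0.017·111.32)² + (-0.009·50.86)²) = √(3.58133 + 0.20953) = 1.947 km
  7: √((-0.019·111.32)² + (0.017·50.86)²) = √(4.47356 + 0.74757) = 2.285 km
  → nearest: 6 (1.947 km)
Q5 at 62.830°N, 21.155°W:
  4: √((-0.035·111.32)² + (0.085·50.86)²) = √(15.18037 + 18.68919) = 5.820 km
  5: √((-0.004·111.32)² + (0.020·50.86)²) = √(0.19827 + 1.03470) = 1.110 km
  6: √((0.005·111.32)² + (0.033·50.86)²) = √(0.30980 + 2.81696) = 1.768 km
  7: √((0.003·111.32)² + (0.059·50.86)²) = √(0.11153 + 9.00444) = 3.019 km
  → nearest: 5 (1.110 km)

Q1→5; Q2→5; Q3→4; Q4→6; Q5→5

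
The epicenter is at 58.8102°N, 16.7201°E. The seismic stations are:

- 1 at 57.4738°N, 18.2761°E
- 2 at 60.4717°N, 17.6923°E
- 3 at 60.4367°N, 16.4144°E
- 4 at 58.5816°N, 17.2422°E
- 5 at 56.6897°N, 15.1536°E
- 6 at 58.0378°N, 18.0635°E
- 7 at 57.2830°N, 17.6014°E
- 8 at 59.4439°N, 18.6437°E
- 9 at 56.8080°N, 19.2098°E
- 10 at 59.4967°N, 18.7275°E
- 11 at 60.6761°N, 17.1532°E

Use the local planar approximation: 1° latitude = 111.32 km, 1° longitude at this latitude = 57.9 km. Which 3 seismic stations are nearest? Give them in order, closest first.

Distances from 58.8102°N, 16.7201°E:
1: √((-1.3364·111.32)² + (1.5560·57.9)²) = √(22131.932106 + 8116.640538) = 173.9212 km
2: √((1.6615·111.32)² + (0.9722·57.9)²) = √(34209.528349 + 3168.606881) = 193.3343 km
3: √((1.6265·111.32)² + (-0.3057·57.9)²) = √(32783.440602 + 313.291062) = 181.9251 km
4: √((-0.2286·111.32)² + (0.5221·57.9)²) = √(647.588082 + 913.828112) = 39.5148 km
5: √((-2.1205·111.32)² + (-1.5665·57.9)²) = √(55721.519242 + 8226.553490) = 252.8796 km
6: √((-0.7724·111.32)² + (1.3434·57.9)²) = √(7393.173966 + 6050.173310) = 115.9454 km
7: √((-1.5272·111.32)² + (0.8813·57.9)²) = √(28902.687422 + 2603.782284) = 177.5006 km
8: √((0.6337·111.32)² + (1.9236·57.9)²) = √(4976.383135 + 12404.711387) = 131.8374 km
9: √((-2.0022·111.32)² + (2.4897·57.9)²) = √(49677.680431 + 20780.269042) = 265.4392 km
10: √((0.6865·111.32)² + (2.0074·57.9)²) = √(5840.196753 + 13509.054914) = 139.1016 km
11: √((1.8659·111.32)² + (0.4331·57.9)²) = √(43144.269959 + 628.830351) = 209.2202 km
Sorted: 4 (39.5148 km) < 6 (115.9454 km) < 8 (131.8374 km) < 10 (139.1016 km) < 1 (173.9212 km) < …

4, 6, 8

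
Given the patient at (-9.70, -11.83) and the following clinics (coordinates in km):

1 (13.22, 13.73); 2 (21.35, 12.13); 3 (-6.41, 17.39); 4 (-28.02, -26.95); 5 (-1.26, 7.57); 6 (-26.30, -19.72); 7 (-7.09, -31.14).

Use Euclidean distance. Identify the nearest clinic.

6

Distances from (-9.70, -11.83):
1: √((22.92)² + (25.56)²) = √(525.3264 + 653.3136) = 34.33 km
2: √((31.05)² + (23.96)²) = √(964.1025 + 574.0816) = 39.22 km
3: √((3.29)² + (29.22)²) = √(10.8241 + 853.8084) = 29.40 km
4: √((-18.32)² + (-15.12)²) = √(335.6224 + 228.6144) = 23.75 km
5: √((8.44)² + (19.40)²) = √(71.2336 + 376.3600) = 21.16 km
6: √((-16.60)² + (-7.89)²) = √(275.5600 + 62.2521) = 18.38 km
7: √((2.61)² + (-19.31)²) = √(6.8121 + 372.8761) = 19.49 km
Minimum: 6 at 18.38 km.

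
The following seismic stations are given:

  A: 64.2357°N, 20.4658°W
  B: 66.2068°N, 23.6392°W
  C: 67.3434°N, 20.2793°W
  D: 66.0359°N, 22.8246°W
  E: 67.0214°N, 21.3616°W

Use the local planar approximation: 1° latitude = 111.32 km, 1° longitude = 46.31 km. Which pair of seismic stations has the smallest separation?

B and D

Pairwise distances:
A–B: 264.0903 km
A–C: 346.0570 km
A–D: 228.2367 km
A–E: 312.8666 km
B–C: 200.5476 km
B–D: 42.2498 km
B–E: 139.0978 km
C–D: 187.2941 km
C–E: 61.6199 km
D–E: 128.9405 km
Closest pair: B–D at 42.2498 km.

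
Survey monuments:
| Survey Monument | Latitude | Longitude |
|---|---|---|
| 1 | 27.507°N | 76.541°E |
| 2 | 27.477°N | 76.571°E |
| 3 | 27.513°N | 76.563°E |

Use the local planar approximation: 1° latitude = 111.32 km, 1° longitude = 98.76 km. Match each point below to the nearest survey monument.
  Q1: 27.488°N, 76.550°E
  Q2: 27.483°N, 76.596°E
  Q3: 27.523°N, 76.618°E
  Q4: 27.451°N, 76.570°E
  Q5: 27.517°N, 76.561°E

Q1→1; Q2→2; Q3→3; Q4→2; Q5→3

Q1 at 27.488°N, 76.550°E:
  1: 2.294 km
  2: 2.408 km
  3: 3.065 km
  → nearest: 1 (2.294 km)
Q2 at 27.483°N, 76.596°E:
  1: 6.053 km
  2: 2.558 km
  3: 4.666 km
  → nearest: 2 (2.558 km)
Q3 at 27.523°N, 76.618°E:
  1: 7.810 km
  2: 6.911 km
  3: 5.545 km
  → nearest: 3 (5.545 km)
Q4 at 27.451°N, 76.570°E:
  1: 6.860 km
  2: 2.896 km
  3: 6.936 km
  → nearest: 2 (2.896 km)
Q5 at 27.517°N, 76.561°E:
  1: 2.267 km
  2: 4.561 km
  3: 0.487 km
  → nearest: 3 (0.487 km)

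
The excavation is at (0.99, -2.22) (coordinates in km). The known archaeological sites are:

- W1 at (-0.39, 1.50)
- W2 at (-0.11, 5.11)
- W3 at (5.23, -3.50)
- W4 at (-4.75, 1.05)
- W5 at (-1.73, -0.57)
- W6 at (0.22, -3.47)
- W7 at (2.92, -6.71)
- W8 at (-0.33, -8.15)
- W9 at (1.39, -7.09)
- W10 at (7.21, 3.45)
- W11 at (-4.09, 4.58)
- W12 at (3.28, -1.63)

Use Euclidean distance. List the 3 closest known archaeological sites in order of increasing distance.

Distances from (0.99, -2.22):
W1: √((-1.38)² + (3.72)²) = √(1.90440 + 13.83840) = 3.968 km
W2: √((-1.10)² + (7.33)²) = √(1.21000 + 53.72890) = 7.412 km
W3: √((4.24)² + (-1.28)²) = √(17.97760 + 1.63840) = 4.429 km
W4: √((-5.74)² + (3.27)²) = √(32.94760 + 10.69290) = 6.606 km
W5: √((-2.72)² + (1.65)²) = √(7.39840 + 2.72250) = 3.181 km
W6: √((-0.77)² + (-1.25)²) = √(0.59290 + 1.56250) = 1.468 km
W7: √((1.93)² + (-4.49)²) = √(3.72490 + 20.16010) = 4.887 km
W8: √((-1.32)² + (-5.93)²) = √(1.74240 + 35.16490) = 6.075 km
W9: √((0.40)² + (-4.87)²) = √(0.16000 + 23.71690) = 4.886 km
W10: √((6.22)² + (5.67)²) = √(38.68840 + 32.14890) = 8.416 km
W11: √((-5.08)² + (6.80)²) = √(25.80640 + 46.24000) = 8.488 km
W12: √((2.29)² + (0.59)²) = √(5.24410 + 0.34810) = 2.365 km
Sorted: W6 (1.468 km) < W12 (2.365 km) < W5 (3.181 km) < W1 (3.968 km) < W3 (4.429 km) < …

W6, W12, W5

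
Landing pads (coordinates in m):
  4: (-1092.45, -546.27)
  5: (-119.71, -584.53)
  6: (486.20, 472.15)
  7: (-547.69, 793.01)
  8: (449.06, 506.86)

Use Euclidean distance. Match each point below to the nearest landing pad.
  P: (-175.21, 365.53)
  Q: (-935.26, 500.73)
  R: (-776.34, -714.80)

P at (-175.21, 365.53):
  4: 1293.33 m
  5: 951.68 m
  6: 669.95 m
  7: 566.99 m
  8: 640.07 m
  → nearest: 7 (566.99 m)
Q at (-935.26, 500.73):
  4: 1058.73 m
  5: 1357.54 m
  6: 1421.75 m
  7: 485.43 m
  8: 1384.33 m
  → nearest: 7 (485.43 m)
R at (-776.34, -714.80):
  4: 358.23 m
  5: 669.43 m
  6: 1732.88 m
  7: 1525.05 m
  8: 1730.33 m
  → nearest: 4 (358.23 m)

P→7; Q→7; R→4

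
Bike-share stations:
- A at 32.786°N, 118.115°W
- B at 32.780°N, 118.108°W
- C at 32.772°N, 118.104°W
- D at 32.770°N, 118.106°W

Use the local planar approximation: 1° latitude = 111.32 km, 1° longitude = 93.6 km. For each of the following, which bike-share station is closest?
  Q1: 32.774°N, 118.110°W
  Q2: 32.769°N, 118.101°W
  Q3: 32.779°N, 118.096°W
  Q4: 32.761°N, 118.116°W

Q1 at 32.774°N, 118.110°W:
  A: √((0.012·111.32)² + (-0.005·93.6)²) = √(1.78446851 + 0.21902400) = 1.415448 km
  B: √((0.006·111.32)² + (0.002·93.6)²) = √(0.44611713 + 0.03504384) = 0.693658 km
  C: √((-0.002·111.32)² + (0.006·93.6)²) = √(0.04956857 + 0.31539456) = 0.604122 km
  D: √((-0.004·111.32)² + (0.004·93.6)²) = √(0.19827428 + 0.14017536) = 0.581764 km
  → nearest: D (0.581764 km)
Q2 at 32.769°N, 118.101°W:
  A: √((0.017·111.32)² + (-0.014·93.6)²) = √(3.58132915 + 1.71714816) = 2.301842 km
  B: √((0.011·111.32)² + (-0.007·93.6)²) = √(1.49944923 + 0.42928704) = 1.388789 km
  C: √((0.003·111.32)² + (-0.003·93.6)²) = √(0.11152928 + 0.07884864) = 0.436323 km
  D: √((0.001·111.32)² + (-0.005·93.6)²) = √(0.01239214 + 0.21902400) = 0.481057 km
  → nearest: C (0.436323 km)
Q3 at 32.779°N, 118.096°W:
  A: √((0.007·111.32)² + (-0.019·93.6)²) = √(0.60721498 + 3.16270656) = 1.941629 km
  B: √((0.001·111.32)² + (-0.012·93.6)²) = √(0.01239214 + 1.26157824) = 1.128703 km
  C: √((-0.007·111.32)² + (-0.008·93.6)²) = √(0.60721498 + 0.56070144) = 1.080702 km
  D: √((-0.009·111.32)² + (-0.010·93.6)²) = √(1.00376353 + 0.87609600) = 1.371080 km
  → nearest: C (1.080702 km)
Q4 at 32.761°N, 118.116°W:
  A: √((0.025·111.32)² + (0.001·93.6)²) = √(7.74508900 + 0.00876096) = 2.784574 km
  B: √((0.019·111.32)² + (0.008·93.6)²) = √(4.47356341 + 0.56070144) = 2.243717 km
  C: √((0.011·111.32)² + (0.012·93.6)²) = √(1.49944923 + 1.26157824) = 1.661634 km
  D: √((0.009·111.32)² + (0.010·93.6)²) = √(1.00376353 + 0.87609600) = 1.371080 km
  → nearest: D (1.371080 km)

Q1→D; Q2→C; Q3→C; Q4→D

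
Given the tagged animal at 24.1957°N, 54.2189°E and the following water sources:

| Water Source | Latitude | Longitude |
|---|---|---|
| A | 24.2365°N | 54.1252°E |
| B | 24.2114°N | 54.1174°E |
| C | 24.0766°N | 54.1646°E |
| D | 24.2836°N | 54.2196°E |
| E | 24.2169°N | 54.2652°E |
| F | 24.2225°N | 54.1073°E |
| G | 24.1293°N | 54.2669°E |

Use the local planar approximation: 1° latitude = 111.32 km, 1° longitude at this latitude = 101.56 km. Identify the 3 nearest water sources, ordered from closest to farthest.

E, G, D

Distances from 24.1957°N, 54.2189°E:
A: √((0.0408·111.32)² + (-0.0937·101.56)²) = √(20.628456 + 90.557530) = 10.5445 km
B: √((0.0157·111.32)² + (-0.1015·101.56)²) = √(3.054539 + 106.261874) = 10.4554 km
C: √((-0.1191·111.32)² + (-0.0543·101.56)²) = √(175.780185 + 30.412004) = 14.3594 km
D: √((0.0879·111.32)² + (0.0007·101.56)²) = √(95.746773 + 0.005054) = 9.7853 km
E: √((0.0212·111.32)² + (0.0463·101.56)²) = √(5.569524 + 22.110948) = 5.2612 km
F: √((0.0268·111.32)² + (-0.1116·101.56)²) = √(8.900532 + 128.461732) = 11.7202 km
G: √((-0.0664·111.32)² + (0.0480·101.56)²) = √(54.636460 + 23.764455) = 8.8544 km
Sorted: E (5.2612 km) < G (8.8544 km) < D (9.7853 km) < B (10.4554 km) < A (10.5445 km) < …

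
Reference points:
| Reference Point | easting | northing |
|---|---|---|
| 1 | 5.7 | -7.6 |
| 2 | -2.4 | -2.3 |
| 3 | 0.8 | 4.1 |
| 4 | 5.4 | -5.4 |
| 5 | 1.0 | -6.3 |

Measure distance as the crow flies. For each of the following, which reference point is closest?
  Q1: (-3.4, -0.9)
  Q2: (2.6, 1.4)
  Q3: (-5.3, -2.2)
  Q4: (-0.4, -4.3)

Q1 at (-3.4, -0.9):
  1: 11.3
  2: 1.7
  3: 6.5
  4: 9.9
  5: 7.0
  → nearest: 2 (1.7)
Q2 at (2.6, 1.4):
  1: 9.5
  2: 6.2
  3: 3.2
  4: 7.4
  5: 7.9
  → nearest: 3 (3.2)
Q3 at (-5.3, -2.2):
  1: 12.3
  2: 2.9
  3: 8.8
  4: 11.2
  5: 7.5
  → nearest: 2 (2.9)
Q4 at (-0.4, -4.3):
  1: 6.9
  2: 2.8
  3: 8.5
  4: 5.9
  5: 2.4
  → nearest: 5 (2.4)

Q1→2; Q2→3; Q3→2; Q4→5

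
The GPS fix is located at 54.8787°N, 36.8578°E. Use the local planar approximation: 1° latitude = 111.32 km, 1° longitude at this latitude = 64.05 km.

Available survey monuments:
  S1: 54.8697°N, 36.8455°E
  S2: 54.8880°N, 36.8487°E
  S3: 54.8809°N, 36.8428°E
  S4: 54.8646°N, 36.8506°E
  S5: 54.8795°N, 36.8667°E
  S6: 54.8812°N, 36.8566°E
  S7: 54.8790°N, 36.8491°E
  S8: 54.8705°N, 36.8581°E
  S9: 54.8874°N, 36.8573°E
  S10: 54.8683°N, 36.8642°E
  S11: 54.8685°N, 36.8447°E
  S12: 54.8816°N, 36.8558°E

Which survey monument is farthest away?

S4

Distances from 54.8787°N, 36.8578°E:
S1: √((-0.0090·111.32)² + (-0.0123·64.05)²) = √(1.003764 + 0.620652) = 1.2745 km
S2: √((0.0093·111.32)² + (-0.0091·64.05)²) = √(1.071796 + 0.339720) = 1.1881 km
S3: √((0.0022·111.32)² + (-0.0150·64.05)²) = √(0.059978 + 0.923041) = 0.9915 km
S4: √((-0.0141·111.32)² + (-0.0072·64.05)²) = √(2.463682 + 0.212669) = 1.6360 km
S5: √((0.0008·111.32)² + (0.0089·64.05)²) = √(0.007931 + 0.324951) = 0.5770 km
S6: √((0.0025·111.32)² + (-0.0012·64.05)²) = √(0.077451 + 0.005907) = 0.2887 km
S7: √((0.0003·111.32)² + (-0.0087·64.05)²) = √(0.001115 + 0.310511) = 0.5582 km
S8: √((-0.0082·111.32)² + (0.0003·64.05)²) = √(0.833248 + 0.000369) = 0.9130 km
S9: √((0.0087·111.32)² + (-0.0005·64.05)²) = √(0.937961 + 0.001026) = 0.9690 km
S10: √((-0.0104·111.32)² + (0.0064·64.05)²) = √(1.340334 + 0.168034) = 1.2282 km
S11: √((-0.0102·111.32)² + (-0.0131·64.05)²) = √(1.289278 + 0.704013) = 1.4118 km
S12: √((0.0029·111.32)² + (-0.0020·64.05)²) = √(0.104218 + 0.016410) = 0.3473 km
Maximum: S4 at 1.6360 km.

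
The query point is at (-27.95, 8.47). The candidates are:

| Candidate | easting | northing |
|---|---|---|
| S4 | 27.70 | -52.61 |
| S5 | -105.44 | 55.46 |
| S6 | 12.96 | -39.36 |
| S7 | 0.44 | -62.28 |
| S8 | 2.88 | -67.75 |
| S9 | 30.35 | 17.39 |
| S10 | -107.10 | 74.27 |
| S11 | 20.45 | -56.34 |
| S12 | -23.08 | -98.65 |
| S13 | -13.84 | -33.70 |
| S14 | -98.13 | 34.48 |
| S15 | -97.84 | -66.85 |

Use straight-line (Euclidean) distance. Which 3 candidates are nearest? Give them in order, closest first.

S13, S9, S6

Distances from (-27.95, 8.47):
S4: 82.63
S5: 90.62
S6: 62.94
S7: 76.23
S8: 82.22
S9: 58.98
S10: 102.93
S11: 80.89
S12: 107.23
S13: 44.47
S14: 74.84
S15: 102.75
Sorted: S13 (44.47) < S9 (58.98) < S6 (62.94) < S14 (74.84) < S7 (76.23) < …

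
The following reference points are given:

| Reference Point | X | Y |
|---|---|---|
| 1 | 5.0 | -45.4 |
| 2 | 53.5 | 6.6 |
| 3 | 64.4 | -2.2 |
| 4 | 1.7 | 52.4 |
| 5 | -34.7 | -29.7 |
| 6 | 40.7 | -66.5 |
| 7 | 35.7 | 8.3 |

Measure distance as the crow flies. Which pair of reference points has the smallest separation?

2 and 3

Pairwise distances:
1–2: 71.1
1–3: 73.4
1–4: 97.9
1–5: 42.7
1–6: 41.5
1–7: 61.9
2–3: 14.0
2–4: 69.1
2–5: 95.4
2–6: 74.2
2–7: 17.9
3–4: 83.1
3–5: 102.8
3–6: 68.5
3–7: 30.6
4–5: 89.8
4–6: 125.1
4–7: 55.7
5–6: 83.9
5–7: 80.0
6–7: 75.0
Closest pair: 2–3 at 14.0.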